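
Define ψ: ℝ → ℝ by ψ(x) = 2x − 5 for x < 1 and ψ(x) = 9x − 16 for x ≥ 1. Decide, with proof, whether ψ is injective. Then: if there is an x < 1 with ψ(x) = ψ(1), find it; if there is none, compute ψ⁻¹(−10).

-1

Both pieces are strictly increasing (slopes 2 and 9), so each is injective on its own interval.
The left piece maps (−∞, 1) onto (−∞, −3); the right piece maps [1, ∞) onto [−7, ∞).
These images overlap. In particular ψ(1) = −7 (right piece), and solving 2x − 5 = −7 on the left piece gives x = −1 < 1.
So ψ(−1) = ψ(1) with −1 ≠ 1, and ψ is not injective. This x = −1 is the requested value below 1.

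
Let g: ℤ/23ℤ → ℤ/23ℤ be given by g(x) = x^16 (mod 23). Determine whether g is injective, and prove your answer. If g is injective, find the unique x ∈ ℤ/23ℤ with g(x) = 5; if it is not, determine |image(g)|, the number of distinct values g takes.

12

g(11): Repeated squaring mod 23: 11^1 ≡ 11, 11^2 ≡ 11² = 121 ≡ 6, 11^4 ≡ 6² = 36 ≡ 13, 11^8 ≡ 13² = 169 ≡ 8, 11^16 ≡ 8² = 64 ≡ 18. So 11^16 ≡ 18 (mod 23).
g(12): Repeated squaring mod 23: 12^1 ≡ 12, 12^2 ≡ 12² = 144 ≡ 6, 12^4 ≡ 6² = 36 ≡ 13, 12^8 ≡ 13² = 169 ≡ 8, 12^16 ≡ 8² = 64 ≡ 18. So 12^16 ≡ 18 (mod 23).
So g(11) = g(12) = 18 while 11 ≠ 12, so g is not injective.
Since g is not injective, we determine |image(g)|. Computing x^16 mod 23 for each x (by repeated squaring, reducing mod 23 at every step), the values g(0), g(1), …, g(22) are: 0, 1, 9, 13, 12, 3, 2, 6, 16, 8, 4, 18, 18, 4, 8, 16, 6, 2, 3, 12, 13, 9, 1.
The distinct values are {0, 1, 2, 3, 4, 6, 8, 9, 12, 13, 16, 18}; there are 12 of them.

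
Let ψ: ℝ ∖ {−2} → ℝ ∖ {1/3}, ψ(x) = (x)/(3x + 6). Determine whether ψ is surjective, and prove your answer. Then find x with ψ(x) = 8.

For any y ≠ 1/3, solving y(3x + 6) = x for x gives a well-defined x ≠ −2. So ψ is surjective.
Solving ψ(x) = 8: cross-multiplying gives x = 8(3x + 6), which rearranges to −23x = 48, so x = −48/23.

-48/23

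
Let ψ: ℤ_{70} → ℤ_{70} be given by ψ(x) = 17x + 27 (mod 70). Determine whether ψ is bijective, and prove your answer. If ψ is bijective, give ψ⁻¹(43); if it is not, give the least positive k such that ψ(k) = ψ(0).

38

By definition, injectivity means: for all a, b in the domain, ψ(a) = ψ(b) implies a = b.
If ψ(a) = ψ(b), then 17a ≡ 17b (mod 70). Because gcd(17, 70) = 1, we may cancel 17 to get a ≡ b (mod 70).
We now compute 17⁻¹ mod 70 explicitly. Euclid's algorithm: 70 = 4·17 + 2, 17 = 8·2 + 1; back-substituting gives 1 = 33·17 − 8·70, so 17⁻¹ ≡ 33 (mod 70).
Then y ↦ 33(y − 27) is a two-sided inverse to ψ, so every y ∈ ℤ_{70} has a preimage.
So ψ is bijective.
Since ψ is bijective, we compute ψ⁻¹(43): solve 17x + 27 ≡ 43 (mod 70), i.e. 17x ≡ 16 (mod 70).
Multiplying by 17⁻¹ = 33 gives x ≡ 33·16 = 528 = 7·70 + 38 ≡ 38 (mod 70).
Check: ψ(38) = 17·38 + 27 = 673 = 9·70 + 43 ≡ 43 (mod 70).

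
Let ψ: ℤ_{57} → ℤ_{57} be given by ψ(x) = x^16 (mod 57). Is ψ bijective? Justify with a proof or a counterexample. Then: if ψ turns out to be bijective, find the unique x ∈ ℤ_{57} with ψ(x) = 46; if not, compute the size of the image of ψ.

ψ(8): Repeated squaring mod 57: 8^1 ≡ 8, 8^2 ≡ 8² = 64 ≡ 7, 8^4 ≡ 7² = 49, 8^8 ≡ 49² = 2401 ≡ 7, 8^16 ≡ 7² = 49. So 8^16 ≡ 49 (mod 57).
ψ(11): Repeated squaring mod 57: 11^1 ≡ 11, 11^2 ≡ 11² = 121 ≡ 7, 11^4 ≡ 7² = 49, 11^8 ≡ 49² = 2401 ≡ 7, 11^16 ≡ 7² = 49. So 11^16 ≡ 49 (mod 57).
So ψ(8) = ψ(11) = 49 while 8 ≠ 11, so ψ is not injective, hence not bijective.
Since ψ is not bijective, we determine |image(ψ)|. Computing x^16 mod 57 for each x (by repeated squaring, reducing mod 57 at every step), the values ψ(0), ψ(1), …, ψ(56) are: 0, 1, 43, 36, 25, 16, 9, 7, 49, 42, 4, 49, 45, 28, 16, 6, 55, 43, 39, 19, 1, 24, 55, 25, 54, 28, 7, 30, 4, 4, 30, 7, 28, 54, 25, 55, 24, 1, 19, 39, 43, 55, 6, 16, 28, 45, 49, 4, 42, 49, 7, 9, 16, 25, 36, 43, 1.
The distinct values are {0, 1, 4, 6, 7, 9, 16, 19, 24, 25, 28, 30, 36, 39, 42, 43, 45, 49, 54, 55}; there are 20 of them.

20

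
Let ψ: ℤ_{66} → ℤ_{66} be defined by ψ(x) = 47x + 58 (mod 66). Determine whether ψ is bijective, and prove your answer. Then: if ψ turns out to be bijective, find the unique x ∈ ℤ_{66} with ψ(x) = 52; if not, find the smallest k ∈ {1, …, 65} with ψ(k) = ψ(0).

If ψ(s) = ψ(t), then 47s ≡ 47t (mod 66). Because gcd(47, 66) = 1, we may cancel 47 to get s ≡ t (mod 66).
We now compute 47⁻¹ mod 66 explicitly. Euclid's algorithm: 66 = 1·47 + 19, 47 = 2·19 + 9, 19 = 2·9 + 1; back-substituting gives 1 = 59·47 − 42·66, so 47⁻¹ ≡ 59 (mod 66).
Then y ↦ 59(y − 58) is a two-sided inverse to ψ, so every y ∈ ℤ_{66} has a preimage.
So ψ is bijective.
Since ψ is bijective, we find ψ⁻¹(52): we need 47x ≡ 52 − 58 ≡ 60 (mod 66). Using 47⁻¹ = 59: x ≡ 59·60 = 3540 = 53·66 + 42, so x = 42.
Check: ψ(42) = 47·42 + 58 = 2032 = 30·66 + 52 ≡ 52 (mod 66).

42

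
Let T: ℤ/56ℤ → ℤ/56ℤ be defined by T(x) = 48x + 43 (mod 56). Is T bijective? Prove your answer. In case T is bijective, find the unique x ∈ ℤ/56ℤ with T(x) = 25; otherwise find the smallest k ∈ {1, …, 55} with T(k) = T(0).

Recall: T is injective if T(x_1) = T(x_2) implies x_1 = x_2.
We have gcd(48, 56) = 8 > 1. Taking x_1 = 0 and x_2 = 7: T(0) = 43 and T(7) = 48·7 + 43 = 379 ≡ 43 (mod 56).
So T(0) = T(7) while 0 ≠ 7, hence T is not injective, hence not bijective.
Since T is not bijective, we find the least positive k with T(k) = T(0): this means 48k ≡ 0 (mod 56), i.e. 56 ∣ 48k. Since gcd(48, 56) = 8, dividing through by 8 this holds exactly when 7 ∣ 6k, and as gcd(6, 7) = 1, exactly when 7 ∣ k.
The smallest positive such k is 7.

7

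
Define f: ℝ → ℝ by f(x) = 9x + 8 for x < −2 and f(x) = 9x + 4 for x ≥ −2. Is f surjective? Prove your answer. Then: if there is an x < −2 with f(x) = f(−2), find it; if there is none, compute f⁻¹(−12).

Both pieces are strictly increasing (slopes 9 and 9), so each is injective on its own interval.
The left piece maps (−∞, −2) onto (−∞, −10); the right piece maps [−2, ∞) onto [−14, ∞).
The union (−∞, −10) ∪ [−14, ∞) covers ℝ, so f is surjective.
For the follow-up: the images overlap, so an x < −2 with f(x) = f(−2) exists. f(−2) = −14; solving 9x + 8 = −14 for x < −2 gives x = (−14 − 8)/9 = −22/9.

-22/9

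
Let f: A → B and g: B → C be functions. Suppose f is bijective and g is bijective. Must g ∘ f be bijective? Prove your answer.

Injectivity: if g(f(s)) = g(f(t)) then f(s) = f(t) (g injective) so s = t (f injective).
Surjectivity: for c ∈ C pick b with g(b) = c, then a with f(a) = b; then (g ∘ f)(a) = c.
So g ∘ f is bijective.

bijective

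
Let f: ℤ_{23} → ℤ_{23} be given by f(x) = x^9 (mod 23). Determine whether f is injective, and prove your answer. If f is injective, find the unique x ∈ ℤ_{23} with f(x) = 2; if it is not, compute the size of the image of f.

9

Since 23 is prime, the nonzero elements of ℤ_{23} form a cyclic group of order 22.
As gcd(9, 22) = 1, raising to the 9th power is a bijection on this group: if x_1^9 ≡ x_2^9 then (x_1x_2^{−1})^9 = 1, and the only element of order dividing gcd(9, 22) = 1 is 1, so x_1 = x_2.
With f(0) = 0 this makes f injective on all of ℤ_{23}, hence bijective (finite equal-size domain and codomain). In particular f is injective.
Since f is injective, we find the preimage of 2. The inverse of x ↦ x^9 on (ℤ_{23})^× is x ↦ x^5, because 9·5 = 45 = 2·22 + 1 ≡ 1 (mod 22) and x^{22} = 1 for x ≠ 0 (Fermat). So f⁻¹(2) = 2^5 mod 23.
Repeated squaring mod 23: 2^1 ≡ 2, 2^2 ≡ 2² = 4, 2^4 ≡ 4² = 16. Since 5 = 4 + 1, 2^5 ≡ 16·2: 16·2 = 32 ≡ 9. So 2^5 ≡ 9 (mod 23).
Hence f⁻¹(2) = 9.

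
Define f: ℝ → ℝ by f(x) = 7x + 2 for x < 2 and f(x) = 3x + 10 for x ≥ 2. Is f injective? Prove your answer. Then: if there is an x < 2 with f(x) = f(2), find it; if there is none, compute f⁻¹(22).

Both pieces are strictly increasing (slopes 7 and 3), so each is injective on its own interval.
The left piece maps (−∞, 2) onto (−∞, 16); the right piece maps [2, ∞) onto [16, ∞).
These images are disjoint, so no value is attained by both pieces. So f is injective.
Because the two images are disjoint, no x < 2 has f(x) = f(2), so we compute f⁻¹(22): 22 lies in [16, ∞), so solve 3x + 10 = 22: x = (22 − 10)/3 = 4.

4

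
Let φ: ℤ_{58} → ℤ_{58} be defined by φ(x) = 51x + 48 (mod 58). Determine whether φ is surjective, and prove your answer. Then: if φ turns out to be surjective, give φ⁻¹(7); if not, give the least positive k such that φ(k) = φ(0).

Recall that φ is surjective if every y in the codomain equals φ(x) for some x in the domain.
Since gcd(51, 58) = 1, 51 is invertible modulo 58. Euclid's algorithm: 58 = 1·51 + 7, 51 = 7·7 + 2, 7 = 3·2 + 1; back-substituting gives 1 = 33·51 − 29·58, so 51⁻¹ ≡ 33 (mod 58).
For any y ∈ ℤ_{58}, x = 33(y − 48) mod 58 satisfies φ(x) = 51·33(y − 48) + 48 ≡ y (since 51·33 ≡ 1 mod 58). So every y has a preimage.
Hence φ is surjective.
Since φ is surjective, we compute φ⁻¹(7): solve 51x + 48 ≡ 7 (mod 58), i.e. 51x ≡ 17 (mod 58).
Multiplying by 51⁻¹ = 33 gives x ≡ 33·17 = 561 = 9·58 + 39 ≡ 39 (mod 58).
Check: φ(39) = 51·39 + 48 = 2037 = 35·58 + 7 ≡ 7 (mod 58).

39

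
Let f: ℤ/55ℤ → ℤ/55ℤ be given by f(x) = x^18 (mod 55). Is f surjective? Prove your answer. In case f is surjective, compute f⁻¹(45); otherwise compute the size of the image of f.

18

f(3): Repeated squaring mod 55: 3^1 ≡ 3, 3^2 ≡ 3² = 9, 3^4 ≡ 9² = 81 ≡ 26, 3^8 ≡ 26² = 676 ≡ 16, 3^16 ≡ 16² = 256 ≡ 36. Since 18 = 16 + 2, 3^18 ≡ 36·9: 36·9 = 324 ≡ 49. So 3^18 ≡ 49 (mod 55).
f(8): Repeated squaring mod 55: 8^1 ≡ 8, 8^2 ≡ 8² = 64 ≡ 9, 8^4 ≡ 9² = 81 ≡ 26, 8^8 ≡ 26² = 676 ≡ 16, 8^16 ≡ 16² = 256 ≡ 36. Since 18 = 16 + 2, 8^18 ≡ 36·9: 36·9 = 324 ≡ 49. So 8^18 ≡ 49 (mod 55).
So f(3) = f(8) = 49 while 3 ≠ 8, thus f is not injective.
A non-injective map from the 55-element set ℤ/55ℤ to itself takes at most 54 distinct values, so it cannot be surjective. Thus f is not surjective.
Since f is not surjective, we determine |image(f)|. Computing x^18 mod 55 for each x (by repeated squaring, reducing mod 55 at every step), the values f(0), f(1), …, f(54) are: 0, 1, 14, 49, 31, 15, 26, 9, 49, 36, 45, 11, 34, 14, 16, 20, 26, 4, 9, 16, 25, 1, 44, 34, 36, 5, 31, 4, 4, 31, 5, 36, 34, 44, 1, 25, 16, 9, 4, 26, 20, 16, 14, 34, 11, 45, 36, 49, 9, 26, 15, 31, 49, 14, 1.
The distinct values are {0, 1, 4, 5, 9, 11, 14, 15, 16, 20, 25, 26, 31, 34, 36, 44, 45, 49}; there are 18 of them.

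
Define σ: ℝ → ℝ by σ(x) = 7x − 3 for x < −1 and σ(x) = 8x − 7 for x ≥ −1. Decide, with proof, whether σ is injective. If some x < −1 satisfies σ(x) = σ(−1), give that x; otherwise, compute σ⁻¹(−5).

Both pieces are strictly increasing (slopes 7 and 8), so each is injective on its own interval.
The left piece maps (−∞, −1) onto (−∞, −10); the right piece maps [−1, ∞) onto [−15, ∞).
These images overlap. In particular σ(−1) = −15 (right piece), and solving 7x − 3 = −15 on the left piece gives x = −12/7 < −1.
So σ(−12/7) = σ(−1) with −12/7 ≠ −1, and σ is not injective. This x = −12/7 is the requested value below −1.

-12/7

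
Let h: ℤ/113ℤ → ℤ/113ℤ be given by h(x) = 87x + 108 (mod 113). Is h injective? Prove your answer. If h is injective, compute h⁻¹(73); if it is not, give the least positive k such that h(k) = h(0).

110

If h(a) = h(b), then 87a ≡ 87b (mod 113). Because gcd(87, 113) = 1, we may cancel 87 to get a ≡ b (mod 113).
Hence h is injective.
We now compute 87⁻¹ mod 113 explicitly. Euclid's algorithm: 113 = 1·87 + 26, 87 = 3·26 + 9, 26 = 2·9 + 8, 9 = 1·8 + 1; back-substituting gives 1 = 13·87 − 10·113, so 87⁻¹ ≡ 13 (mod 113).
Since h is injective, we compute h⁻¹(73): solve 87x + 108 ≡ 73 (mod 113), i.e. 87x ≡ 78 (mod 113).
Multiplying by 87⁻¹ = 13 gives x ≡ 13·78 = 1014 = 8·113 + 110 ≡ 110 (mod 113).
Check: h(110) = 87·110 + 108 = 9678 = 85·113 + 73 ≡ 73 (mod 113).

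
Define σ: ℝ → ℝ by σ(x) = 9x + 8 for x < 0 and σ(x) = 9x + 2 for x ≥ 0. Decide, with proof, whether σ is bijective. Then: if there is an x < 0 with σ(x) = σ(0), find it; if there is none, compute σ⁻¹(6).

-2/3

Both pieces are strictly increasing (slopes 9 and 9), so each is injective on its own interval.
The left piece maps (−∞, 0) onto (−∞, 8); the right piece maps [0, ∞) onto [2, ∞).
These images overlap. In particular σ(0) = 2 (right piece), and solving 9x + 8 = 2 on the left piece gives x = −2/3 < 0.
So σ(−2/3) = σ(0) with −2/3 ≠ 0, and σ is not injective, hence not bijective. This x = −2/3 is the requested value below 0.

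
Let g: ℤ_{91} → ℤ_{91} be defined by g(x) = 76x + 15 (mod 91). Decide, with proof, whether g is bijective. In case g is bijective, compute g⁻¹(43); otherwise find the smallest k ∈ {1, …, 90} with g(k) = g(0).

77

If g(s) = g(t), then 76s ≡ 76t (mod 91). Because gcd(76, 91) = 1, we may cancel 76 to get s ≡ t (mod 91).
We now compute 76⁻¹ mod 91 explicitly. Euclid's algorithm: 91 = 1·76 + 15, 76 = 5·15 + 1; back-substituting gives 1 = 6·76 − 5·91, so 76⁻¹ ≡ 6 (mod 91).
Then y ↦ 6(y − 15) is a two-sided inverse to g, so every y ∈ ℤ_{91} has a preimage.
Thus g is bijective.
Since g is bijective, we find g⁻¹(43): we need 76x ≡ 43 − 15 ≡ 28 (mod 91). Using 76⁻¹ = 6: x ≡ 6·28 = 168 = 1·91 + 77, so x = 77.
Check: g(77) = 76·77 + 15 = 5867 = 64·91 + 43 ≡ 43 (mod 91).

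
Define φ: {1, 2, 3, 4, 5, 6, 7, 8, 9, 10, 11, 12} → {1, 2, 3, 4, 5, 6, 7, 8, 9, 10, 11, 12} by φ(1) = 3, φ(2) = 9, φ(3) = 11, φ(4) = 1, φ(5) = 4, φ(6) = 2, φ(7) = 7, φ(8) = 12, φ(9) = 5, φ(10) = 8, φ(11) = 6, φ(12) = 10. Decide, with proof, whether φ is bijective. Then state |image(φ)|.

12

The values 3, 9, 11, 1, 4, 2, 7, 12, 5, 8, 6, 10 are a permutation of {1, 2, 3, 4, 5, 6, 7, 8, 9, 10, 11, 12}: each element appears exactly once.
So φ is injective and surjective, hence bijective.
The image of φ is {1, 2, 3, 4, 5, 6, 7, 8, 9, 10, 11, 12}, which has 12 elements.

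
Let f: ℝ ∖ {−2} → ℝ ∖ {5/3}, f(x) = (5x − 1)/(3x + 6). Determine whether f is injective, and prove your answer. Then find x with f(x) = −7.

-41/26

Suppose f(u) = f(v). Cross-multiplying: (5u − 1)(3v + 6) = (5v − 1)(3u + 6).
Expanding both sides and cancelling the symmetric terms leaves 33·(u − v) = 0. Since 33 ≠ 0, u = v. Thus f is injective.
Solving f(x) = −7: cross-multiplying gives 5x − 1 = −7(3x + 6), which rearranges to 26x = −41, so x = −41/26.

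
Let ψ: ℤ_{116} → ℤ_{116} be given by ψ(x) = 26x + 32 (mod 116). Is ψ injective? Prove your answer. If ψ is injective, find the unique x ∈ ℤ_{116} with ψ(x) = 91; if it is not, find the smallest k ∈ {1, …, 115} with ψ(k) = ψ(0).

58

We have gcd(26, 116) = 2 > 1. Taking u = 0 and v = 58: ψ(0) = 32 and ψ(58) = 26·58 + 32 = 1540 ≡ 32 (mod 116).
So ψ(0) = ψ(58) while 0 ≠ 58, therefore ψ is not injective.
Since ψ is not injective, we find the least positive k with ψ(k) = ψ(0): this means 26k ≡ 0 (mod 116), i.e. 116 ∣ 26k. Since gcd(26, 116) = 2, dividing through by 2 this holds exactly when 58 ∣ 13k, and as gcd(13, 58) = 1, exactly when 58 ∣ k.
The smallest positive such k is 58.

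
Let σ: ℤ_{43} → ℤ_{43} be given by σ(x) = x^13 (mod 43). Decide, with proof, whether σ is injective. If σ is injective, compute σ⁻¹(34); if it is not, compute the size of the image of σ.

28

Since 43 is prime, the nonzero elements of ℤ_{43} form a cyclic group of order 42.
As gcd(13, 42) = 1, raising to the 13th power is a bijection on this group: if u^13 ≡ v^13 then (uv^{−1})^13 = 1, and the only element of order dividing gcd(13, 42) = 1 is 1, so u = v.
With σ(0) = 0 this makes σ injective on all of ℤ_{43}, hence bijective (finite equal-size domain and codomain). In particular σ is injective.
Since σ is injective, we find the preimage of 34. The inverse of x ↦ x^13 on (ℤ_{43})^× is x ↦ x^13, because 13·13 = 169 = 4·42 + 1 ≡ 1 (mod 42) and x^{42} = 1 for x ≠ 0 (Fermat). So σ⁻¹(34) = 34^13 mod 43.
Repeated squaring mod 43: 34^1 ≡ 34, 34^2 ≡ 34² = 1156 ≡ 38, 34^4 ≡ 38² = 1444 ≡ 25, 34^8 ≡ 25² = 625 ≡ 23. Since 13 = 8 + 4 + 1, 34^13 ≡ 23·25·34: 23·25 = 575 ≡ 16, then 16·34 = 544 ≡ 28. So 34^13 ≡ 28 (mod 43).
Hence σ⁻¹(34) = 28.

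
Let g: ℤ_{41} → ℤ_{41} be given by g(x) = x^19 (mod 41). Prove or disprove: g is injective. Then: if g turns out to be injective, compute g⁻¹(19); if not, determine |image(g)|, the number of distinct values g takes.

28

Since 41 is prime, the nonzero elements of ℤ_{41} form a cyclic group of order 40.
As gcd(19, 40) = 1, raising to the 19th power is a bijection on this group: if x_1^19 ≡ x_2^19 then (x_1x_2^{−1})^19 = 1, and the only element of order dividing gcd(19, 40) = 1 is 1, so x_1 = x_2.
With g(0) = 0 this makes g injective on all of ℤ_{41}, hence bijective (finite equal-size domain and codomain). In particular g is injective.
Since g is injective, we find the preimage of 19. The inverse of x ↦ x^19 on (ℤ_{41})^× is x ↦ x^19, because 19·19 = 361 = 9·40 + 1 ≡ 1 (mod 40) and x^{40} = 1 for x ≠ 0 (Fermat). So g⁻¹(19) = 19^19 mod 41.
Repeated squaring mod 41: 19^1 ≡ 19, 19^2 ≡ 19² = 361 ≡ 33, 19^4 ≡ 33² = 1089 ≡ 23, 19^8 ≡ 23² = 529 ≡ 37, 19^16 ≡ 37² = 1369 ≡ 16. Since 19 = 16 + 2 + 1, 19^19 ≡ 16·33·19: 16·33 = 528 ≡ 36, then 36·19 = 684 ≡ 28. So 19^19 ≡ 28 (mod 41).
Hence g⁻¹(19) = 28.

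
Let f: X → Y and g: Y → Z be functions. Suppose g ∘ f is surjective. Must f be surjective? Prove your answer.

not surjective

No. Take X = {1}, Y = {1, 2}, Z = {1}, f(a) = 1 for every a ∈ X, and g(b) = 1 for every b ∈ Y.
Then g ∘ f is surjective onto {1}, but 2 ∈ Y has no preimage under f, so f is not surjective.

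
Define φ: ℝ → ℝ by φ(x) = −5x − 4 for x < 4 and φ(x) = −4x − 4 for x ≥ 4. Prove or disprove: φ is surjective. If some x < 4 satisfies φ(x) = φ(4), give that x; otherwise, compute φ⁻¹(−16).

Both pieces are strictly decreasing (slopes −5 and −4), so each is injective on its own interval.
The left piece maps (−∞, 4) onto (−24, ∞); the right piece maps [4, ∞) onto (−∞, −20].
The union (−24, ∞) ∪ (−∞, −20] covers ℝ, so φ is surjective.
For the follow-up: the images overlap, so an x < 4 with φ(x) = φ(4) exists. φ(4) = −20; solving −5x − 4 = −20 for x < 4 gives x = (−20 + 4)/(−5) = 16/5.

16/5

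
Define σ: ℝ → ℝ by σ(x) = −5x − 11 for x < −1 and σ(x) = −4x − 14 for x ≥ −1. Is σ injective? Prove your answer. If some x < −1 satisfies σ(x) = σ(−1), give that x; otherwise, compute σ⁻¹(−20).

3/2

Both pieces are strictly decreasing (slopes −5 and −4), so each is injective on its own interval.
The left piece maps (−∞, −1) onto (−6, ∞); the right piece maps [−1, ∞) onto (−∞, −10].
These images are disjoint, so no value is attained by both pieces. So σ is injective.
Because the two images are disjoint, no x < −1 has σ(x) = σ(−1), so we compute σ⁻¹(−20): −20 lies in (−∞, −10], so solve −4x − 14 = −20: x = (−20 + 14)/(−4) = 3/2.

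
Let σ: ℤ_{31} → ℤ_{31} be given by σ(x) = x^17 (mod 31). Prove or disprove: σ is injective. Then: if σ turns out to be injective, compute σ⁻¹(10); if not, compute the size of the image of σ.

Since 31 is prime, the nonzero elements of ℤ_{31} form a cyclic group of order 30.
As gcd(17, 30) = 1, raising to the 17th power is a bijection on this group: if x_1^17 ≡ x_2^17 then (x_1x_2^{−1})^17 = 1, and the only element of order dividing gcd(17, 30) = 1 is 1, so x_1 = x_2.
With σ(0) = 0 this makes σ injective on all of ℤ_{31}, hence bijective (finite equal-size domain and codomain). In particular σ is injective.
Since σ is injective, we find the preimage of 10. The inverse of x ↦ x^17 on (ℤ_{31})^× is x ↦ x^23, because 17·23 = 391 = 13·30 + 1 ≡ 1 (mod 30) and x^{30} = 1 for x ≠ 0 (Fermat). So σ⁻¹(10) = 10^23 mod 31.
Repeated squaring mod 31: 10^1 ≡ 10, 10^2 ≡ 10² = 100 ≡ 7, 10^4 ≡ 7² = 49 ≡ 18, 10^8 ≡ 18² = 324 ≡ 14, 10^16 ≡ 14² = 196 ≡ 10. Since 23 = 16 + 4 + 2 + 1, 10^23 ≡ 10·18·7·10: 10·18 = 180 ≡ 25, then 25·7 = 175 ≡ 20, then 20·10 = 200 ≡ 14. So 10^23 ≡ 14 (mod 31).
Hence σ⁻¹(10) = 14.

14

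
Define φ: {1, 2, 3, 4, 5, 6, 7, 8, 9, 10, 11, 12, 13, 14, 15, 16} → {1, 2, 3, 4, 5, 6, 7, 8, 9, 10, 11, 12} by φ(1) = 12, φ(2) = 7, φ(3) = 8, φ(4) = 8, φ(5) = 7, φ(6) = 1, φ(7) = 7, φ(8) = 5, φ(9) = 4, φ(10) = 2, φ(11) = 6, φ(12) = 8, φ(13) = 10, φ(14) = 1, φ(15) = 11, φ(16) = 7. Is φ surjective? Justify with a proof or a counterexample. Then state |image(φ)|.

No element maps to 3, so φ is not surjective.
The image of φ is {1, 2, 4, 5, 6, 7, 8, 10, 11, 12}, which has 10 elements.

10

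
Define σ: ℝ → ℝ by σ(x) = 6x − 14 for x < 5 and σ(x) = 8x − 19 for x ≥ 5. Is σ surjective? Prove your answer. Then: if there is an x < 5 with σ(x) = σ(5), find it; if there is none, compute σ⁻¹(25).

11/2

Both pieces are strictly increasing (slopes 6 and 8), so each is injective on its own interval.
The left piece maps (−∞, 5) onto (−∞, 16); the right piece maps [5, ∞) onto [21, ∞).
The union (−∞, 16) ∪ [21, ∞) omits the interval between 16 and 21; in particular 16 has no preimage. So σ is not surjective.
Because the two images are disjoint, no x < 5 has σ(x) = σ(5), so we compute σ⁻¹(25): 25 lies in [21, ∞), so solve 8x − 19 = 25: x = (25 + 19)/8 = 11/2.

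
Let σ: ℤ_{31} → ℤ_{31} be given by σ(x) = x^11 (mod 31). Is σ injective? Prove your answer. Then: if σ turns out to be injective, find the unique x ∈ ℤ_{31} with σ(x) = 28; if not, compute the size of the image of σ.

18

Since 31 is prime, the nonzero elements of ℤ_{31} form a cyclic group of order 30.
As gcd(11, 30) = 1, raising to the 11th power is a bijection on this group: if u^11 ≡ v^11 then (uv^{−1})^11 = 1, and the only element of order dividing gcd(11, 30) = 1 is 1, so u = v.
With σ(0) = 0 this makes σ injective on all of ℤ_{31}, hence bijective (finite equal-size domain and codomain). In particular σ is injective.
Since σ is injective, we find the preimage of 28. The inverse of x ↦ x^11 on (ℤ_{31})^× is x ↦ x^11, because 11·11 = 121 = 4·30 + 1 ≡ 1 (mod 30) and x^{30} = 1 for x ≠ 0 (Fermat). So σ⁻¹(28) = 28^11 mod 31.
Repeated squaring mod 31: 28^1 ≡ 28, 28^2 ≡ 28² = 784 ≡ 9, 28^4 ≡ 9² = 81 ≡ 19, 28^8 ≡ 19² = 361 ≡ 20. Since 11 = 8 + 2 + 1, 28^11 ≡ 20·9·28: 20·9 = 180 ≡ 25, then 25·28 = 700 ≡ 18. So 28^11 ≡ 18 (mod 31).
Hence σ⁻¹(28) = 18.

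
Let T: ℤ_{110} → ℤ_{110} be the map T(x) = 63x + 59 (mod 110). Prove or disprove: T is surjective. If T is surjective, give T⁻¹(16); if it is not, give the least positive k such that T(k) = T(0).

Since gcd(63, 110) = 1, 63 is invertible modulo 110. Euclid's algorithm: 110 = 1·63 + 47, 63 = 1·47 + 16, 47 = 2·16 + 15, 16 = 1·15 + 1; back-substituting gives 1 = 7·63 − 4·110, so 63⁻¹ ≡ 7 (mod 110).
Then y ↦ 7(y − 59) is a two-sided inverse to T, so every y ∈ ℤ_{110} has a preimage.
Hence T is surjective.
Since T is surjective, we find T⁻¹(16): we need 63x ≡ 16 − 59 ≡ 67 (mod 110). Using 63⁻¹ = 7: x ≡ 7·67 = 469 = 4·110 + 29, so x = 29.
Check: T(29) = 63·29 + 59 = 1886 = 17·110 + 16 ≡ 16 (mod 110).

29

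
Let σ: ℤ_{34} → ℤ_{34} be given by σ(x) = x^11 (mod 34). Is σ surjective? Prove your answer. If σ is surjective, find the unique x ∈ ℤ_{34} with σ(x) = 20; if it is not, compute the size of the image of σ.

Computing x^11 mod 34 for each x (by repeated squaring, reducing mod 34 at every step), the values σ(0), σ(1), …, σ(33) are: 0, 1, 8, 7, 30, 11, 22, 31, 2, 15, 20, 29, 6, 21, 10, 9, 16, 17, 18, 25, 24, 13, 28, 5, 14, 19, 32, 3, 12, 23, 4, 27, 26, 33.
Every element of ℤ_{34} appears exactly once in this list, so σ is a bijection, and in particular surjective.
Since σ is surjective, we read off the preimage of 20 from the same table: σ(10) = 20, so σ⁻¹(20) = 10.

10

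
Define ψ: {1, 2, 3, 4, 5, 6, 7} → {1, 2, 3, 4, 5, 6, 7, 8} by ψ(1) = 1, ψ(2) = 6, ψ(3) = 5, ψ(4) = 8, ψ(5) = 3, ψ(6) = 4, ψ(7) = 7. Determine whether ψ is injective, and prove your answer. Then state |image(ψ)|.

The values ψ(1), …, ψ(7) are 1, 6, 5, 8, 3, 4, 7 — all distinct.
So ψ(x_1) = ψ(x_2) only when x_1 = x_2, and ψ is injective.
The image of ψ is {1, 3, 4, 5, 6, 7, 8}, which has 7 elements.

7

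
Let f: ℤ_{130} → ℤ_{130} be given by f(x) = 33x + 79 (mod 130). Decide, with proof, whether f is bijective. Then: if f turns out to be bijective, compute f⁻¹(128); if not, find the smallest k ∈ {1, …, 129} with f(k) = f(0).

Suppose f(a) = f(b) in ℤ_{130}. Then 33a + 79 ≡ 33b + 79 (mod 130), so 33(a − b) ≡ 0 (mod 130).
Since gcd(33, 130) = 1, 33 is invertible modulo 130, so a − b ≡ 0 (mod 130), i.e. a = b.
We now compute 33⁻¹ mod 130 explicitly. Euclid's algorithm: 130 = 3·33 + 31, 33 = 1·31 + 2, 31 = 15·2 + 1; back-substituting gives 1 = 67·33 − 17·130, so 33⁻¹ ≡ 67 (mod 130).
For any y ∈ ℤ_{130}, x = 67(y − 79) mod 130 satisfies f(x) = 33·67(y − 79) + 79 ≡ y (since 33·67 ≡ 1 mod 130). So every y has a preimage.
Therefore f is bijective.
Since f is bijective, we find f⁻¹(128): we need 33x ≡ 128 − 79 ≡ 49 (mod 130). Using 33⁻¹ = 67: x ≡ 67·49 = 3283 = 25·130 + 33, so x = 33.
Check: f(33) = 33·33 + 79 = 1168 = 8·130 + 128 ≡ 128 (mod 130).

33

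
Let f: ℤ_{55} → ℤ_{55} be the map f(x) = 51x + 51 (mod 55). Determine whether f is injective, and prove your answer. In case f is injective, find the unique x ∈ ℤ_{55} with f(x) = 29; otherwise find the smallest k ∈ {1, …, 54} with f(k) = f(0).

33

If f(x_1) = f(x_2), then 51x_1 ≡ 51x_2 (mod 55). Because gcd(51, 55) = 1, we may cancel 51 to get x_1 ≡ x_2 (mod 55).
Thus f is injective.
We now compute 51⁻¹ mod 55 explicitly. Euclid's algorithm: 55 = 1·51 + 4, 51 = 12·4 + 3, 4 = 1·3 + 1; back-substituting gives 1 = 41·51 − 38·55, so 51⁻¹ ≡ 41 (mod 55).
Since f is injective, we find f⁻¹(29): we need 51x ≡ 29 − 51 ≡ 33 (mod 55). Using 51⁻¹ = 41: x ≡ 41·33 = 1353 = 24·55 + 33, so x = 33.
Check: f(33) = 51·33 + 51 = 1734 = 31·55 + 29 ≡ 29 (mod 55).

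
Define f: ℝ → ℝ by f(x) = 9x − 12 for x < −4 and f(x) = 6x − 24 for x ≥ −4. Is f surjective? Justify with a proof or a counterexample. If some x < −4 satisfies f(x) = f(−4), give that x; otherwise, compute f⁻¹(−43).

Both pieces are strictly increasing (slopes 9 and 6), so each is injective on its own interval.
The left piece maps (−∞, −4) onto (−∞, −48); the right piece maps [−4, ∞) onto [−48, ∞).
These images together cover ℝ, so f is surjective.
Because the two images are disjoint, no x < −4 has f(x) = f(−4), so we compute f⁻¹(−43): −43 lies in [−48, ∞), so solve 6x − 24 = −43: x = (−43 + 24)/6 = −19/6.

-19/6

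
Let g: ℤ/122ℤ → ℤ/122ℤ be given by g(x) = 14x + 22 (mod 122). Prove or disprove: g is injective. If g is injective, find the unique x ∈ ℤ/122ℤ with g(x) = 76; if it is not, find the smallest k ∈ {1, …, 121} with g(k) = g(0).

61

Recall: g is injective when g(s) = g(t) forces s = t.
We have gcd(14, 122) = 2 > 1. Taking s = 0 and t = 61: g(0) = 22 and g(61) = 14·61 + 22 = 876 ≡ 22 (mod 122).
So g(0) = g(61) while 0 ≠ 61, thus g is not injective.
Since g is not injective, we find the least positive k with g(k) = g(0): this means 14k ≡ 0 (mod 122), i.e. 122 ∣ 14k. Since gcd(14, 122) = 2, dividing through by 2 this holds exactly when 61 ∣ 7k, and as gcd(7, 61) = 1, exactly when 61 ∣ k.
The smallest positive such k is 61.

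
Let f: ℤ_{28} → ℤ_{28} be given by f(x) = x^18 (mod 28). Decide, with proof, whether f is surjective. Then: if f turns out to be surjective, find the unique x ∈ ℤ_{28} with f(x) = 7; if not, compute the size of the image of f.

f(1) = 1^18 = 1.
f(3): Repeated squaring mod 28: 3^1 ≡ 3, 3^2 ≡ 3² = 9, 3^4 ≡ 9² = 81 ≡ 25, 3^8 ≡ 25² = 625 ≡ 9, 3^16 ≡ 9² = 81 ≡ 25. Since 18 = 16 + 2, 3^18 ≡ 25·9: 25·9 = 225 ≡ 1. So 3^18 ≡ 1 (mod 28).
So f(1) = f(3) = 1 while 1 ≠ 3, therefore f is not injective.
A non-injective map from the 28-element set ℤ_{28} to itself takes at most 27 distinct values, so it cannot be surjective. Hence f is not surjective.
Since f is not surjective, we determine |image(f)|. Computing x^18 mod 28 for each x (by repeated squaring, reducing mod 28 at every step), the values f(0), f(1), …, f(27) are: 0, 1, 8, 1, 8, 1, 8, 21, 8, 1, 8, 1, 8, 1, 0, 1, 8, 1, 8, 1, 8, 21, 8, 1, 8, 1, 8, 1.
The distinct values are {0, 1, 8, 21}; there are 4 of them.

4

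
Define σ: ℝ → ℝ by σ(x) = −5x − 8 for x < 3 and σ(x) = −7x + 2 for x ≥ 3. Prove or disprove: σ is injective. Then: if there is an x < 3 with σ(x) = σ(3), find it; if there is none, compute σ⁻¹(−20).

11/5

Both pieces are strictly decreasing (slopes −5 and −7), so each is injective on its own interval.
The left piece maps (−∞, 3) onto (−23, ∞); the right piece maps [3, ∞) onto (−∞, −19].
These images overlap. In particular σ(3) = −19 (right piece), and solving −5x − 8 = −19 on the left piece gives x = 11/5 < 3.
So σ(11/5) = σ(3) with 11/5 ≠ 3, and σ is not injective. This x = 11/5 is the requested value below 3.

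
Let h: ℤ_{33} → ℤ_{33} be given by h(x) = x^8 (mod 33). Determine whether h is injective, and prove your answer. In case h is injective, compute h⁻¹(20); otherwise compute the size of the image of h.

h(4): Repeated squaring mod 33: 4^1 ≡ 4, 4^2 ≡ 4² = 16, 4^4 ≡ 16² = 256 ≡ 25, 4^8 ≡ 25² = 625 ≡ 31. So 4^8 ≡ 31 (mod 33).
h(7): Repeated squaring mod 33: 7^1 ≡ 7, 7^2 ≡ 7² = 49 ≡ 16, 7^4 ≡ 16² = 256 ≡ 25, 7^8 ≡ 25² = 625 ≡ 31. So 7^8 ≡ 31 (mod 33).
So h(4) = h(7) = 31 while 4 ≠ 7, thus h is not injective.
Since h is not injective, we determine |image(h)|. Computing x^8 mod 33 for each x (by repeated squaring, reducing mod 33 at every step), the values h(0), h(1), …, h(32) are: 0, 1, 25, 27, 31, 4, 15, 31, 16, 3, 1, 22, 12, 25, 16, 9, 4, 4, 9, 16, 25, 12, 22, 1, 3, 16, 31, 15, 4, 31, 27, 25, 1.
The distinct values are {0, 1, 3, 4, 9, 12, 15, 16, 22, 25, 27, 31}; there are 12 of them.

12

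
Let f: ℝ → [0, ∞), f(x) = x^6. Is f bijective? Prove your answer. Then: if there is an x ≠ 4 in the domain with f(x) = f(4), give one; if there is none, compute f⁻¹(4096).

f(4) = 4096 = (−4)^6 = f(−4) (since 6 is even), with 4 ≠ −4. So f is not injective, hence not bijective.
For the follow-up, such an x exists: taking x = −4 ∈ ℝ gives f(−4) = 4096 = f(4) with −4 ≠ 4.

-4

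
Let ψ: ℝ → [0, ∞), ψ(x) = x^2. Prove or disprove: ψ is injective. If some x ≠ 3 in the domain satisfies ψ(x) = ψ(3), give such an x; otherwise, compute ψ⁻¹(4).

-3

ψ(3) = 9 = (−3)^2 = ψ(−3) (since 2 is even), with 3 ≠ −3. So ψ is not injective.
For the follow-up, such an x exists: taking x = −3 ∈ ℝ gives ψ(−3) = 9 = ψ(3) with −3 ≠ 3.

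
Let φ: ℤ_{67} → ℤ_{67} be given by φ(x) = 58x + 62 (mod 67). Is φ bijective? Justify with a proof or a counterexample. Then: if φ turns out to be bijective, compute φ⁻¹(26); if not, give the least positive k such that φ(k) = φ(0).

Recall that injectivity means: for all a, b in the domain, φ(a) = φ(b) implies a = b.
Suppose φ(a) = φ(b) in ℤ_{67}. Then 58a + 62 ≡ 58b + 62 (mod 67), so 58(a − b) ≡ 0 (mod 67).
Since gcd(58, 67) = 1, 58 is invertible modulo 67, therefore a − b ≡ 0 (mod 67), i.e. a = b.
We now compute 58⁻¹ mod 67 explicitly. Euclid's algorithm: 67 = 1·58 + 9, 58 = 6·9 + 4, 9 = 2·4 + 1; back-substituting gives 1 = 52·58 − 45·67, so 58⁻¹ ≡ 52 (mod 67).
Then y ↦ 52(y − 62) is a two-sided inverse to φ, so every y ∈ ℤ_{67} has a preimage.
So φ is bijective.
Since φ is bijective, we compute φ⁻¹(26): solve 58x + 62 ≡ 26 (mod 67), i.e. 58x ≡ 31 (mod 67).
Multiplying by 58⁻¹ = 52 gives x ≡ 52·31 = 1612 = 24·67 + 4 ≡ 4 (mod 67).
Check: φ(4) = 58·4 + 62 = 294 = 4·67 + 26 ≡ 26 (mod 67).

4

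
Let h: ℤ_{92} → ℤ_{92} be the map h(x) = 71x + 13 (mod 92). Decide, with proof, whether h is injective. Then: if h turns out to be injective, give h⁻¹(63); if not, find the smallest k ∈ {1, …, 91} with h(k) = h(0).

2

If h(u) = h(v), then 71u ≡ 71v (mod 92). Because gcd(71, 92) = 1, we may cancel 71 to get u ≡ v (mod 92).
Thus h is injective.
We now compute 71⁻¹ mod 92 explicitly. Euclid's algorithm: 92 = 1·71 + 21, 71 = 3·21 + 8, 21 = 2·8 + 5, 8 = 1·5 + 3, 5 = 1·3 + 2, 3 = 1·2 + 1; back-substituting gives 1 = 35·71 − 27·92, so 71⁻¹ ≡ 35 (mod 92).
Since h is injective, we compute h⁻¹(63): solve 71x + 13 ≡ 63 (mod 92), i.e. 71x ≡ 50 (mod 92).
Multiplying by 71⁻¹ = 35 gives x ≡ 35·50 = 1750 = 19·92 + 2 ≡ 2 (mod 92).
Check: h(2) = 71·2 + 13 = 155 = 1·92 + 63 ≡ 63 (mod 92).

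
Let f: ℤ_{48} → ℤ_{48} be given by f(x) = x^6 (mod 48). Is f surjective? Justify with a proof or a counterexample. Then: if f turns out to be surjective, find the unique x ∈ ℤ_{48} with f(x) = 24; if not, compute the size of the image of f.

6

f(2): Repeated squaring mod 48: 2^1 ≡ 2, 2^2 ≡ 2² = 4, 2^4 ≡ 4² = 16. Since 6 = 4 + 2, 2^6 ≡ 16·4: 16·4 = 64 ≡ 16. So 2^6 ≡ 16 (mod 48).
f(4): Repeated squaring mod 48: 4^1 ≡ 4, 4^2 ≡ 4² = 16, 4^4 ≡ 16² = 256 ≡ 16. Since 6 = 4 + 2, 4^6 ≡ 16·16: 16·16 = 256 ≡ 16. So 4^6 ≡ 16 (mod 48).
So f(2) = f(4) = 16 while 2 ≠ 4, therefore f is not injective.
A non-injective map from the 48-element set ℤ_{48} to itself takes at most 47 distinct values, so it cannot be surjective. Thus f is not surjective.
Since f is not surjective, we determine |image(f)|. Computing x^6 mod 48 for each x (by repeated squaring, reducing mod 48 at every step), the values f(0), f(1), …, f(47) are: 0, 1, 16, 9, 16, 25, 0, 1, 16, 33, 16, 25, 0, 25, 16, 33, 16, 1, 0, 25, 16, 9, 16, 1, 0, 1, 16, 9, 16, 25, 0, 1, 16, 33, 16, 25, 0, 25, 16, 33, 16, 1, 0, 25, 16, 9, 16, 1.
The distinct values are {0, 1, 9, 16, 25, 33}; there are 6 of them.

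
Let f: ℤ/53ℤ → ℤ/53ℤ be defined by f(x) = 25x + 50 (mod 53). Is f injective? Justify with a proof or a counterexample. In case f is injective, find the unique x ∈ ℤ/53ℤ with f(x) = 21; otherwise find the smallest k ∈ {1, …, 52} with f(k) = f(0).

37

Recall: f is injective when f(u) = f(v) forces u = v.
Suppose f(u) = f(v) in ℤ/53ℤ. Then 25u + 50 ≡ 25v + 50 (mod 53), so 25(u − v) ≡ 0 (mod 53).
Since gcd(25, 53) = 1, 25 is invertible modulo 53, therefore u − v ≡ 0 (mod 53), i.e. u = v.
Therefore f is injective.
We now compute 25⁻¹ mod 53 explicitly. Euclid's algorithm: 53 = 2·25 + 3, 25 = 8·3 + 1; back-substituting gives 1 = 17·25 − 8·53, so 25⁻¹ ≡ 17 (mod 53).
Since f is injective, we compute f⁻¹(21): solve 25x + 50 ≡ 21 (mod 53), i.e. 25x ≡ 24 (mod 53).
Multiplying by 25⁻¹ = 17 gives x ≡ 17·24 = 408 = 7·53 + 37 ≡ 37 (mod 53).
Check: f(37) = 25·37 + 50 = 975 = 18·53 + 21 ≡ 21 (mod 53).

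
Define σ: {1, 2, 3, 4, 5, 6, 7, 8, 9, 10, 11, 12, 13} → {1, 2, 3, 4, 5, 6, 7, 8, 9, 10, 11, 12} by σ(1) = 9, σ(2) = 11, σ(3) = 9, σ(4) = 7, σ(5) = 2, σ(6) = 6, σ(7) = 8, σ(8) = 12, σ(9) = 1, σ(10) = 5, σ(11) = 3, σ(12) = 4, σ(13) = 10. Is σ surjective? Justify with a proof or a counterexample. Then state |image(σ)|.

Every element of the codomain has a preimage: 1 = σ(9), 2 = σ(5), 3 = σ(11), 4 = σ(12), 5 = σ(10), 6 = σ(6), 7 = σ(4), 8 = σ(7), 9 = σ(1), 10 = σ(13), 11 = σ(2), 12 = σ(8).
So σ is surjective.
The image of σ is {1, 2, 3, 4, 5, 6, 7, 8, 9, 10, 11, 12}, which has 12 elements.

12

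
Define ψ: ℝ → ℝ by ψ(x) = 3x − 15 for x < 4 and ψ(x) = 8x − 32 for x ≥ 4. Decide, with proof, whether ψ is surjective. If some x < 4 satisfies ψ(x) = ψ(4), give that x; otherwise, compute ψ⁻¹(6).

Both pieces are strictly increasing (slopes 3 and 8), so each is injective on its own interval.
The left piece maps (−∞, 4) onto (−∞, −3); the right piece maps [4, ∞) onto [0, ∞).
The union (−∞, −3) ∪ [0, ∞) omits the interval between −3 and 0; in particular −3 has no preimage. So ψ is not surjective.
Because the two images are disjoint, no x < 4 has ψ(x) = ψ(4), so we compute ψ⁻¹(6): 6 lies in [0, ∞), so solve 8x − 32 = 6: x = (6 + 32)/8 = 19/4.

19/4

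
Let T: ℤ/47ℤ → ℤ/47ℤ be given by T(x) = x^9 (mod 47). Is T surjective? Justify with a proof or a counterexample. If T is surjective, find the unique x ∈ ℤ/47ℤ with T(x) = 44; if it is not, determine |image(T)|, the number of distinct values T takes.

41

Since 47 is prime, the nonzero elements of ℤ/47ℤ form a cyclic group of order 46.
As gcd(9, 46) = 1, raising to the 9th power is a bijection on this group: if u^9 ≡ v^9 then (uv^{−1})^9 = 1, and the only element of order dividing gcd(9, 46) = 1 is 1, so u = v.
With T(0) = 0 this makes T injective on all of ℤ/47ℤ, hence bijective (finite equal-size domain and codomain). In particular T is surjective.
Since T is surjective, we find the preimage of 44. The inverse of x ↦ x^9 on (ℤ/47ℤ)^× is x ↦ x^41, because 9·41 = 369 = 8·46 + 1 ≡ 1 (mod 46) and x^{46} = 1 for x ≠ 0 (Fermat). So T⁻¹(44) = 44^41 mod 47.
Repeated squaring mod 47: 44^1 ≡ 44, 44^2 ≡ 44² = 1936 ≡ 9, 44^4 ≡ 9² = 81 ≡ 34, 44^8 ≡ 34² = 1156 ≡ 28, 44^16 ≡ 28² = 784 ≡ 32, 44^32 ≡ 32² = 1024 ≡ 37. Since 41 = 32 + 8 + 1, 44^41 ≡ 37·28·44: 37·28 = 1036 ≡ 2, then 2·44 = 88 ≡ 41. So 44^41 ≡ 41 (mod 47).
Hence T⁻¹(44) = 41.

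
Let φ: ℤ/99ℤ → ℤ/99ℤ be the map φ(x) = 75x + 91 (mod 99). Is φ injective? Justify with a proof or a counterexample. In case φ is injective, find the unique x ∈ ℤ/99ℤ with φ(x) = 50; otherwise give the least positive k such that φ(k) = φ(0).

33

We have gcd(75, 99) = 3 > 1. Taking s = 0 and t = 33: φ(0) = 91 and φ(33) = 75·33 + 91 = 2566 ≡ 91 (mod 99).
So φ(0) = φ(33) while 0 ≠ 33, therefore φ is not injective.
Since φ is not injective, we find the least positive k with φ(k) = φ(0): this means 75k ≡ 0 (mod 99), i.e. 99 ∣ 75k. Since gcd(75, 99) = 3, dividing through by 3 this holds exactly when 33 ∣ 25k, and as gcd(25, 33) = 1, exactly when 33 ∣ k.
The smallest positive such k is 33.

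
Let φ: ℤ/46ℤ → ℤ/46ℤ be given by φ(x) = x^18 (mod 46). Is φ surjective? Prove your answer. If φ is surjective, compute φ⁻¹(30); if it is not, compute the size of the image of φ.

24

φ(22): Repeated squaring mod 46: 22^1 ≡ 22, 22^2 ≡ 22² = 484 ≡ 24, 22^4 ≡ 24² = 576 ≡ 24, 22^8 ≡ 24² = 576 ≡ 24, 22^16 ≡ 24² = 576 ≡ 24. Since 18 = 16 + 2, 22^18 ≡ 24·24: 24·24 = 576 ≡ 24. So 22^18 ≡ 24 (mod 46).
φ(24): Repeated squaring mod 46: 24^1 ≡ 24, 24^2 ≡ 24² = 576 ≡ 24, 24^4 ≡ 24² = 576 ≡ 24, 24^8 ≡ 24² = 576 ≡ 24, 24^16 ≡ 24² = 576 ≡ 24. Since 18 = 16 + 2, 24^18 ≡ 24·24: 24·24 = 576 ≡ 24. So 24^18 ≡ 24 (mod 46).
So φ(22) = φ(24) = 24 while 22 ≠ 24, so φ is not injective.
A non-injective map from the 46-element set ℤ/46ℤ to itself takes at most 45 distinct values, so it cannot be surjective. Hence φ is not surjective.
Since φ is not surjective, we determine |image(φ)|. Computing x^18 mod 46 for each x (by repeated squaring, reducing mod 46 at every step), the values φ(0), φ(1), …, φ(45) are: 0, 1, 36, 25, 8, 29, 26, 41, 12, 27, 32, 39, 16, 9, 4, 35, 18, 3, 6, 31, 2, 13, 24, 23, 24, 13, 2, 31, 6, 3, 18, 35, 4, 9, 16, 39, 32, 27, 12, 41, 26, 29, 8, 25, 36, 1.
The distinct values are {0, 1, 2, 3, 4, 6, 8, 9, 12, 13, 16, 18, 23, 24, 25, 26, 27, 29, 31, 32, 35, 36, 39, 41}; there are 24 of them.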